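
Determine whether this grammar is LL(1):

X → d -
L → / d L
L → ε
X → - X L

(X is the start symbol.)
A grammar is LL(1) if for each non-terminal N with multiple productions, the predict sets of those productions are pairwise disjoint, where PREDICT(N → α) = (FIRST(α) \ {ε}) ∪ (FOLLOW(N) if α ⇒* ε).

Relevant sets:
  FOLLOW(L) = { $, '/' }

For X:
  PREDICT(X → d '-') = { 'd' }
  PREDICT(X → '-' X L) = { '-' }
For L:
  PREDICT(L → '/' d L) = { '/' }
  PREDICT(L → ε) = { $, '/' }

Conflict found: Predict set conflict for L: { '/' }
The grammar is NOT LL(1).

Answer: No. Predict set conflict for L: { '/' }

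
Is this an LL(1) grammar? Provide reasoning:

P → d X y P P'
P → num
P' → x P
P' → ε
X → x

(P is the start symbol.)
A grammar is LL(1) if for each non-terminal N with multiple productions, the predict sets of those productions are pairwise disjoint, where PREDICT(N → α) = (FIRST(α) \ {ε}) ∪ (FOLLOW(N) if α ⇒* ε).

Relevant sets:
  FOLLOW(P') = { $, 'x' }

For P:
  PREDICT(P → d X y P P') = { 'd' }
  PREDICT(P → num) = { 'num' }
For P':
  PREDICT(P' → x P) = { 'x' }
  PREDICT(P' → ε) = { $, 'x' }
X has a single production, so nothing to check there.

Conflict found: Predict set conflict for P': { 'x' }
The grammar is NOT LL(1).

Answer: No. Predict set conflict for P': { 'x' }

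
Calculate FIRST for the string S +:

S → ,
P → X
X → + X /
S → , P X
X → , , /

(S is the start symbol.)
FIRST sets of the non-terminals involved (from the grammar, by fixed-point iteration):
  FIRST(S) = { ',' }

To compute FIRST(S +), process the symbols left to right:
Symbol S is a non-terminal. Add FIRST(S) \ {ε} = { ',' }
S is not nullable (ε ∉ FIRST(S)), so stop here.
FIRST(S +) = { ',' }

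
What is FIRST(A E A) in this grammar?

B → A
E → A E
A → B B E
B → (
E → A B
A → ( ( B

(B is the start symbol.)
{ '(' }

FIRST sets of the non-terminals involved (from the grammar, by fixed-point iteration):
  FIRST(A) = { '(' }

To compute FIRST(A E A), process the symbols left to right:
Symbol A is a non-terminal. Add FIRST(A) \ {ε} = { '(' }
A is not nullable (ε ∉ FIRST(A)), so stop here.
FIRST(A E A) = { '(' }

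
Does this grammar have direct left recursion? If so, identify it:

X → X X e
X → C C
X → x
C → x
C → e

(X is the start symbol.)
X → X X e: LEFT RECURSIVE (starts with X)
X → C C: starts with C
X → x: starts with x
C → x: starts with x
C → e: starts with e

The grammar has direct left recursion on: X.

Answer: Yes, X is left-recursive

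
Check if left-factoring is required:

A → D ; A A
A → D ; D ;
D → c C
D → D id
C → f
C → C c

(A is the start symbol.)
Yes, A has productions with common prefix 'D ;'

Left-factoring is needed when two productions for the same non-terminal
share a common prefix on the right-hand side.

Productions for A:
  A → D ; A A
  A → D ; D ;
Productions for D:
  D → c C
  D → D id
Productions for C:
  C → f
  C → C c

Found common prefix 'D ;' in productions for A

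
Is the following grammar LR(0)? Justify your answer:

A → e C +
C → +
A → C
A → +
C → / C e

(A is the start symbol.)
A grammar is LR(0) if no state in the canonical LR(0) collection has:
  - both a shift item (dot before a terminal) and a complete item (shift-reduce conflict), or
  - two or more complete items (reduce-reduce conflict; the accept item [A' → A .] counts as a complete item here).

Augment with A' → A and build the canonical LR(0) collection (I0 = CLOSURE({[A' → . A]}), then GOTO on every symbol after a dot until no new states appear). It has 11 states:
  I0: { [A → . +], [A → . C], [A → . e C +], [A' → . A], [C → . +], [C → . / C e] }  — shift
  I1: { [A → + .], [C → + .] }  — 2 reduces
  I2: { [C → . +], [C → . / C e], [C → / . C e] }  — shift
  I3: { [A' → A .] }  — accept
  I4: { [A → C .] }  — reduce
  I5: { [A → e . C +], [C → . +], [C → . / C e] }  — shift
  I6: { [C → + .] }  — reduce
  I7: { [A → e C . +] }  — shift
  I8: { [A → e C + .] }  — reduce
  I9: { [C → / C . e] }  — shift
  I10: { [C → / C e .] }  — reduce

Conflict in state I1:
  Reduce-reduce conflict: [A → + .] and [C → + .]
So the grammar is NOT LR(0).

Answer: No. Reduce-reduce conflict: [A → + .] and [C → + .]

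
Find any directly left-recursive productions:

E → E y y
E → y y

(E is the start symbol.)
Yes, E is left-recursive

Direct left recursion occurs when N → N α for some non-terminal N (the right-hand side begins with the left-hand side itself).

E → E y y: LEFT RECURSIVE (starts with E)
E → y y: starts with y

The grammar has direct left recursion on: E.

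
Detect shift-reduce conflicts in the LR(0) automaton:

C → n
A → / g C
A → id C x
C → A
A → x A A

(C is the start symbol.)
A shift-reduce conflict occurs when an LR(0) state has both:
  - a complete (reduce) item [A → α .] (dot at the end), and
  - a shift item [B → β . c γ] (dot before a terminal).

Augment with C' → C and build the canonical LR(0) collection (I0 = CLOSURE({[C' → . C]}), then GOTO on every symbol after a dot until no new states appear). It has 13 states:
  I0: { [A → . / g C], [A → . id C x], [A → . x A A], [C → . A], [C → . n], [C' → . C] }  — shift
  I1: { [A → / . g C] }  — shift
  I2: { [C → A .] }  — reduce
  I3: { [C' → C .] }  — accept
  I4: { [A → . / g C], [A → . id C x], [A → . x A A], [A → id . C x], [C → . A], [C → . n] }  — shift
  I5: { [C → n .] }  — reduce
  I6: { [A → . / g C], [A → . id C x], [A → . x A A], [A → x . A A] }  — shift
  I7: { [A → . / g C], [A → . id C x], [A → . x A A], [A → x A . A] }  — shift
  I8: { [A → x A A .] }  — reduce
  I9: { [A → id C . x] }  — shift
  I10: { [A → id C x .] }  — reduce
  I11: { [A → . / g C], [A → . id C x], [A → . x A A], [A → / g . C], [C → . A], [C → . n] }  — shift
  I12: { [A → / g C .] }  — reduce

No state contains both a complete item and a shift item.

Answer: No shift-reduce conflicts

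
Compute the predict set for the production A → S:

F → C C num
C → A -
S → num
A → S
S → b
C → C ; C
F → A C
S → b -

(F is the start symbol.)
{ 'b', 'num' }

PREDICT(A → S) = (FIRST(RHS) \ {ε}) ∪ (FOLLOW(A) if ε ∈ FIRST(RHS), i.e. RHS ⇒* ε)
FIRST(S) = { 'b', 'num' }
FIRST(S) = { 'b', 'num' }
ε ∉ FIRST(S), so FOLLOW(A) is not added.
PREDICT(A → S) = { 'b', 'num' }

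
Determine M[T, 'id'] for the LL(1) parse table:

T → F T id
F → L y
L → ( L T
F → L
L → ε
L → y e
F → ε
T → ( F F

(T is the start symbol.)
Empty (error entry)

To find M[T, 'id'], we find productions for T where 'id' is in the predict set (PREDICT(N → α) = (FIRST(α) \ {ε}) ∪ (FOLLOW(N) if α ⇒* ε)).

Relevant sets:
  FIRST(F) = { '(', 'y', ε }
  FIRST(T) = { '(', 'y' }

T → F T id: PREDICT = { '(', 'y' }
T → ( F F: PREDICT = { '(' }

M[T, 'id'] is empty (no production applies)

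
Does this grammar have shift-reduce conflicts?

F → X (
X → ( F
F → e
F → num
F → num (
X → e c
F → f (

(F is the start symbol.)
A shift-reduce conflict occurs when an LR(0) state has both:
  - a complete (reduce) item [A → α .] (dot at the end), and
  - a shift item [B → β . c γ] (dot before a terminal).

Augment with F' → F and build the canonical LR(0) collection (I0 = CLOSURE({[F' → . F]}), then GOTO on every symbol after a dot until no new states appear). It has 12 states:
  I0: { [F → . X (], [F → . e], [F → . f (], [F → . num (], [F → . num], [F' → . F], [X → . ( F], [X → . e c] }  — shift
  I1: { [F → . X (], [F → . e], [F → . f (], [F → . num (], [F → . num], [X → ( . F], [X → . ( F], [X → . e c] }  — shift
  I2: { [F' → F .] }  — accept
  I3: { [F → X . (] }  — shift
  I4: { [F → e .], [X → e . c] }  — shift, reduce
  I5: { [F → f . (] }  — shift
  I6: { [F → num . (], [F → num .] }  — shift, reduce
  I7: { [F → num ( .] }  — reduce
  I8: { [F → f ( .] }  — reduce
  I9: { [X → e c .] }  — reduce
  I10: { [F → X ( .] }  — reduce
  I11: { [X → ( F .] }  — reduce

I4 contains reduce item [F → e .] and shift item [X → e . c] — shift-reduce conflict.
I6 contains reduce item [F → num .] and shift item [F → num . (] — shift-reduce conflict.

Answer: Yes — I4: [F → e .] vs [X → e . c]; I6: [F → num .] vs [F → num . (]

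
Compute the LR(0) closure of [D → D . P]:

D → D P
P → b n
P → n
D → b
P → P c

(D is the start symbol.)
{ [D → D . P], [P → . P c], [P → . b n], [P → . n] }

To compute CLOSURE, for each item [A → α.Bβ] where B is a non-terminal, add [B → .γ] for all productions B → γ; repeat for the newly added items until nothing changes.

Start with: [D → D . P]
  [D → D . P] has the dot before P: add [P → . b n], [P → . n], [P → . P c]
No further items can be added.

CLOSURE = { [D → D . P], [P → . P c], [P → . b n], [P → . n] }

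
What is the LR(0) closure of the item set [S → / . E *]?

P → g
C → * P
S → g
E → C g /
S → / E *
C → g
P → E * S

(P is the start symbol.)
Start with: [S → / . E *]
  [S → / . E *] has the dot before E: add [E → . C g /]
  [E → . C g /] has the dot before C: add [C → . * P], [C → . g]
No further items can be added.

CLOSURE = { [C → . * P], [C → . g], [E → . C g /], [S → / . E *] }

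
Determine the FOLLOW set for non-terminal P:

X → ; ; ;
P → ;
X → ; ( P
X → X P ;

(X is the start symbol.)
{ $, ';' }

To compute FOLLOW(P), find every occurrence of P on a right-hand side N → α P β: add FIRST(β) \ {ε}, and if β is empty or nullable also add FOLLOW(N). Iterate to a fixed point.

In X → ; ( P: P is at the end, add FOLLOW(X)
In X → X P ;: P is followed by ';', add FIRST(';') \ {ε} = { ';' }

The FOLLOW sets referred to above (computed the same way, to a fixed point):
  FOLLOW(X) = { $, ';' }

Taking the union: FOLLOW(P) = { $, ';' }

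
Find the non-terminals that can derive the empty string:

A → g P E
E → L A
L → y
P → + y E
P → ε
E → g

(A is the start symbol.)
A non-terminal is nullable if it can derive ε (the empty string): either it has an ε-production, or it has a production whose right-hand side consists entirely of nullable non-terminals.

ε-productions: P → ε
So P is immediately nullable.
No further non-terminal can be added: every production for the remaining non-terminals contains a terminal or a non-nullable non-terminal.
Nullable = { 'P' }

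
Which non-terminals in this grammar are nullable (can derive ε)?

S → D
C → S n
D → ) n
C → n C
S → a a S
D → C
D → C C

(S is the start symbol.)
A non-terminal is nullable if it can derive ε (the empty string): either it has an ε-production, or it has a production whose right-hand side consists entirely of nullable non-terminals.

There are no ε-productions, so no non-terminal can derive ε.
No non-terminals are nullable.

Answer: None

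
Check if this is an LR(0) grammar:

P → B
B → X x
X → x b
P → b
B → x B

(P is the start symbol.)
Yes, the grammar is LR(0)

A grammar is LR(0) if no state in the canonical LR(0) collection has:
  - both a shift item (dot before a terminal) and a complete item (shift-reduce conflict), or
  - two or more complete items (reduce-reduce conflict; the accept item [P' → P .] counts as a complete item here).

Augment with P' → P and build the canonical LR(0) collection (I0 = CLOSURE({[P' → . P]}), then GOTO on every symbol after a dot until no new states appear). It has 9 states:
  I0: { [B → . X x], [B → . x B], [P → . B], [P → . b], [P' → . P], [X → . x b] }  — shift
  I1: { [P → B .] }  — reduce
  I2: { [P' → P .] }  — accept
  I3: { [B → X . x] }  — shift
  I4: { [P → b .] }  — reduce
  I5: { [B → . X x], [B → . x B], [B → x . B], [X → . x b], [X → x . b] }  — shift
  I6: { [B → x B .] }  — reduce
  I7: { [X → x b .] }  — reduce
  I8: { [B → X x .] }  — reduce

Every state is either a pure shift/goto state or contains exactly one complete item and nothing to shift — no conflicts. The grammar is LR(0).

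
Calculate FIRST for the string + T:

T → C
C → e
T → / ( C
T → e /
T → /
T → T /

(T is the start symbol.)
{ '+' }

To compute FIRST(+ T), process the symbols left to right:
Symbol + is a terminal. Add '+' and stop.
FIRST(+ T) = { '+' }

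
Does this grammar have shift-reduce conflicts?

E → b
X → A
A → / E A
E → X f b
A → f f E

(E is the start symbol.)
No shift-reduce conflicts

A shift-reduce conflict occurs when an LR(0) state has both:
  - a complete (reduce) item [A → α .] (dot at the end), and
  - a shift item [B → β . c γ] (dot before a terminal).

Augment with E' → E and build the canonical LR(0) collection (I0 = CLOSURE({[E' → . E]}), then GOTO on every symbol after a dot until no new states appear). It has 13 states:
  I0: { [A → . / E A], [A → . f f E], [E → . X f b], [E → . b], [E' → . E], [X → . A] }  — shift
  I1: { [A → . / E A], [A → . f f E], [A → / . E A], [E → . X f b], [E → . b], [X → . A] }  — shift
  I2: { [X → A .] }  — reduce
  I3: { [E' → E .] }  — accept
  I4: { [E → X . f b] }  — shift
  I5: { [E → b .] }  — reduce
  I6: { [A → f . f E] }  — shift
  I7: { [A → . / E A], [A → . f f E], [A → f f . E], [E → . X f b], [E → . b], [X → . A] }  — shift
  I8: { [A → f f E .] }  — reduce
  I9: { [E → X f . b] }  — shift
  I10: { [E → X f b .] }  — reduce
  I11: { [A → . / E A], [A → . f f E], [A → / E . A] }  — shift
  I12: { [A → / E A .] }  — reduce

No state contains both a complete item and a shift item.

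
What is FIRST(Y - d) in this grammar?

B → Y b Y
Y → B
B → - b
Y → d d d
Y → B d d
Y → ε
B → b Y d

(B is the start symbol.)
FIRST sets of the non-terminals involved (from the grammar, by fixed-point iteration):
  FIRST(Y) = { '-', 'b', 'd', ε }

To compute FIRST(Y - d), process the symbols left to right:
Symbol Y is a non-terminal. Add FIRST(Y) \ {ε} = { '-', 'b', 'd' }
Y is nullable (ε ∈ FIRST(Y)), continue to the next symbol.
Symbol - is a terminal. Add '-' and stop.
FIRST(Y - d) = { '-', 'b', 'd' }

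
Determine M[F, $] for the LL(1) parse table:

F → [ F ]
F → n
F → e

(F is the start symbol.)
Empty (error entry)

To find M[F, $], we find productions for F where $ is in the predict set (PREDICT(N → α) = (FIRST(α) \ {ε}) ∪ (FOLLOW(N) if α ⇒* ε)).

F → [ F ]: PREDICT = { '[' }
F → n: PREDICT = { 'n' }
F → e: PREDICT = { 'e' }

M[F, $] is empty (no production applies)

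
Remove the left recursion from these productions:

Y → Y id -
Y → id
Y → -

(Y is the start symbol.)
Y → id Y'
Y → - Y'
Y' → id - Y'
Y' → ε

Y is directly left-recursive. The standard transformation for
  A → A α₁ | ... | A α_m | β₁ | ... | β_n
is
  A  → β₁ A' | ... | β_n A'
  A' → α₁ A' | ... | α_m A' | ε

Y → id becomes Y → id Y'
Y → - becomes Y → - Y'
Y → Y id - becomes Y' → id - Y'
Add Y' → ε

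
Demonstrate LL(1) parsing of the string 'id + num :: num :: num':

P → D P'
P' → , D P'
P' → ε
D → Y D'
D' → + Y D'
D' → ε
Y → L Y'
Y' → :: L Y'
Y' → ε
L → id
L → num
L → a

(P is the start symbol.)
Stack is shown with the top on the left.

Stack            Input                     Action
-------------------------------------------------
P $              id + num :: num :: num $  output P → D P'
D P' $           id + num :: num :: num $  output D → Y D'
Y D' P' $        id + num :: num :: num $  output Y → L Y'
L Y' D' P' $     id + num :: num :: num $  output L → id
id Y' D' P' $    id + num :: num :: num $  match 'id'
Y' D' P' $       + num :: num :: num $     output Y' → ε
D' P' $          + num :: num :: num $     output D' → + Y D'
+ Y D' P' $      + num :: num :: num $     match '+'
Y D' P' $        num :: num :: num $       output Y → L Y'
L Y' D' P' $     num :: num :: num $       output L → num
num Y' D' P' $   num :: num :: num $       match 'num'
Y' D' P' $       :: num :: num $           output Y' → :: L Y'
:: L Y' D' P' $  :: num :: num $           match '::'
L Y' D' P' $     num :: num $              output L → num
num Y' D' P' $   num :: num $              match 'num'
Y' D' P' $       :: num $                  output Y' → :: L Y'
:: L Y' D' P' $  :: num $                  match '::'
L Y' D' P' $     num $                     output L → num
num Y' D' P' $   num $                     match 'num'
Y' D' P' $       $                         output Y' → ε
D' P' $          $                         output D' → ε
P' $             $                         output P' → ε
$                $                         accept

The string is accepted.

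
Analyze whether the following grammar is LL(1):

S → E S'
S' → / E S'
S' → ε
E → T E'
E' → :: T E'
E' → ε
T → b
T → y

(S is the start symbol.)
Relevant sets:
  FOLLOW(S') = { $ }
  FOLLOW(E') = { $, '/' }

For S':
  PREDICT(S' → '/' E S') = { '/' }
  PREDICT(S' → ε) = { $ }
For E':
  PREDICT(E' → :: T E') = { '::' }
  PREDICT(E' → ε) = { $, '/' }
For T:
  PREDICT(T → b) = { 'b' }
  PREDICT(T → y) = { 'y' }
S, E have a single production, so nothing to check there.

All predict sets are disjoint. The grammar IS LL(1).

Answer: Yes, the grammar is LL(1).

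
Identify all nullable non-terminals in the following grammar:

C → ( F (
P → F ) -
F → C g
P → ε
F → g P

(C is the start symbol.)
ε-productions: P → ε
So P is immediately nullable.
No further non-terminal can be added: every production for the remaining non-terminals contains a terminal or a non-nullable non-terminal.
Nullable = { 'P' }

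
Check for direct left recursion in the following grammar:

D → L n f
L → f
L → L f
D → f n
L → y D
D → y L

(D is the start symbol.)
D → L n f: starts with L
L → f: starts with f
L → L f: LEFT RECURSIVE (starts with L)
D → f n: starts with f
L → y D: starts with y
D → y L: starts with y

The grammar has direct left recursion on: L.

Answer: Yes, L is left-recursive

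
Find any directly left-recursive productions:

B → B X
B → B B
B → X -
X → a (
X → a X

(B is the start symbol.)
Yes, B is left-recursive

Direct left recursion occurs when N → N α for some non-terminal N (the right-hand side begins with the left-hand side itself).

B → B X: LEFT RECURSIVE (starts with B)
B → B B: LEFT RECURSIVE (starts with B)
B → X -: starts with X
X → a (: starts with a
X → a X: starts with a

The grammar has direct left recursion on: B.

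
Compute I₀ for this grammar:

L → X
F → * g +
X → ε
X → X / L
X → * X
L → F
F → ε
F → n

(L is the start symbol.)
{ [F → . * g +], [F → . n], [F → .], [L → . F], [L → . X], [L' → . L], [X → . * X], [X → . X / L], [X → .] }

First, augment the grammar with L' → L
I₀ = CLOSURE({ [L' → . L] }):
  [L' → . L] has the dot before L: add [L → . X], [L → . F]
  [L → . X] has the dot before X: add [X → .], [X → . X / L], [X → . * X]
  [L → . F] has the dot before F: add [F → . * g +], [F → .], [F → . n]
No further items can be added.

I₀ = { [F → . * g +], [F → . n], [F → .], [L → . F], [L → . X], [L' → . L], [X → . * X], [X → . X / L], [X → .] }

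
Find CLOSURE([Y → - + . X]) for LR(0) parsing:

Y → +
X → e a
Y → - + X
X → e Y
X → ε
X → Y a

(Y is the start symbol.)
Start with: [Y → - + . X]
  [Y → - + . X] has the dot before X: add [X → . e a], [X → . e Y], [X → .], [X → . Y a]
  [X → . Y a] has the dot before Y: add [Y → . +], [Y → . - + X]
No further items can be added.

CLOSURE = { [X → . Y a], [X → . e Y], [X → . e a], [X → .], [Y → - + . X], [Y → . +], [Y → . - + X] }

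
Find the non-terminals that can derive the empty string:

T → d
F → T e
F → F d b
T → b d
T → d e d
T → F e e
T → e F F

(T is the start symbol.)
None

There are no ε-productions, so no non-terminal can derive ε.
No non-terminals are nullable.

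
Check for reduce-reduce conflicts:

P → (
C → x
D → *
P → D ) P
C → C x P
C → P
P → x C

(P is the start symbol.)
No reduce-reduce conflicts

A reduce-reduce conflict occurs when an LR(0) state has two complete items [A → α .] and [B → β .] — both call for a reduction, and with no lookahead the parser cannot choose between them.

Augment with P' → P and build the canonical LR(0) collection (I0 = CLOSURE({[P' → . P]}), then GOTO on every symbol after a dot until no new states appear). It has 13 states:
  I0: { [D → . *], [P → . (], [P → . D ) P], [P → . x C], [P' → . P] }  — shift
  I1: { [P → ( .] }  — reduce
  I2: { [D → * .] }  — reduce
  I3: { [P → D . ) P] }  — shift
  I4: { [P' → P .] }  — accept
  I5: { [C → . C x P], [C → . P], [C → . x], [D → . *], [P → . (], [P → . D ) P], [P → . x C], [P → x . C] }  — shift
  I6: { [C → C . x P], [P → x C .] }  — shift, reduce
  I7: { [C → P .] }  — reduce
  I8: { [C → . C x P], [C → . P], [C → . x], [C → x .], [D → . *], [P → . (], [P → . D ) P], [P → . x C], [P → x . C] }  — shift, reduce
  I9: { [C → C x . P], [D → . *], [P → . (], [P → . D ) P], [P → . x C] }  — shift
  I10: { [C → C x P .] }  — reduce
  I11: { [D → . *], [P → . (], [P → . D ) P], [P → . x C], [P → D ) . P] }  — shift
  I12: { [P → D ) P .] }  — reduce

No state contains more than one complete item.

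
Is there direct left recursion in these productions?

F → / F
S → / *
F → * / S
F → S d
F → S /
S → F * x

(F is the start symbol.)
F → / F: starts with '/'
S → / *: starts with '/'
F → * / S: starts with '*'
F → S d: starts with S
F → S /: starts with S
S → F * x: starts with F

No direct left recursion found.

Answer: No direct left recursion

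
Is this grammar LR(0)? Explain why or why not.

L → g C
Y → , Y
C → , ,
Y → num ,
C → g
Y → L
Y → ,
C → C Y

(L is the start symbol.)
No. Shift-reduce conflict between [L → g C .] and [L → . g C]

A grammar is LR(0) if no state in the canonical LR(0) collection has:
  - both a shift item (dot before a terminal) and a complete item (shift-reduce conflict), or
  - two or more complete items (reduce-reduce conflict; the accept item [L' → L .] counts as a complete item here).

Augment with L' → L and build the canonical LR(0) collection (I0 = CLOSURE({[L' → . L]}), then GOTO on every symbol after a dot until no new states appear). It has 13 states:
  I0: { [L → . g C], [L' → . L] }  — shift
  I1: { [L' → L .] }  — accept
  I2: { [C → . , ,], [C → . C Y], [C → . g], [L → g . C] }  — shift
  I3: { [C → , . ,] }  — shift
  I4: { [C → C . Y], [L → . g C], [L → g C .], [Y → . , Y], [Y → . ,], [Y → . L], [Y → . num ,] }  — shift, reduce
  I5: { [C → g .] }  — reduce
  I6: { [L → . g C], [Y → , . Y], [Y → , .], [Y → . , Y], [Y → . ,], [Y → . L], [Y → . num ,] }  — shift, reduce
  I7: { [Y → L .] }  — reduce
  I8: { [C → C Y .] }  — reduce
  I9: { [Y → num . ,] }  — shift
  I10: { [Y → num , .] }  — reduce
  I11: { [Y → , Y .] }  — reduce
  I12: { [C → , , .] }  — reduce

Conflict in state I4:
  Shift-reduce conflict between [L → g C .] and [L → . g C]
So the grammar is NOT LR(0).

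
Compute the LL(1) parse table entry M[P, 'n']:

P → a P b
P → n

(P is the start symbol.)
P → n

To find M[P, 'n'], we find productions for P where 'n' is in the predict set (PREDICT(N → α) = (FIRST(α) \ {ε}) ∪ (FOLLOW(N) if α ⇒* ε)).

P → a P b: PREDICT = { 'a' }
P → n: PREDICT = { 'n' }
  'n' is in predict set, so this production goes in M[P, 'n']

M[P, 'n'] = P → n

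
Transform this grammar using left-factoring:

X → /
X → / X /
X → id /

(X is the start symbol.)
X → / X'
X' → ε
X' → X /
X → id /

Left-factoring transforms A → αβ₁ | αβ₂ into A → αA' and A' → β₁ | β₂
(α is the longest common prefix among the alternatives). Repeat until
no nonterminal has two alternatives with a common prefix.

Round 1: X has alternatives sharing prefix '/'. Introduce X': X → / X'
  Add: X' → ε
  Add: X' → X /

No remaining common prefixes — done.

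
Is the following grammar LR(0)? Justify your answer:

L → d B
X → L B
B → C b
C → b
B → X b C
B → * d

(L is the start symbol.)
Yes, the grammar is LR(0)

Augment with L' → L and build the canonical LR(0) collection (I0 = CLOSURE({[L' → . L]}), then GOTO on every symbol after a dot until no new states appear). It has 14 states:
  I0: { [L → . d B], [L' → . L] }  — shift
  I1: { [L' → L .] }  — accept
  I2: { [B → . * d], [B → . C b], [B → . X b C], [C → . b], [L → . d B], [L → d . B], [X → . L B] }  — shift
  I3: { [B → * . d] }  — shift
  I4: { [L → d B .] }  — reduce
  I5: { [B → C . b] }  — shift
  I6: { [B → . * d], [B → . C b], [B → . X b C], [C → . b], [L → . d B], [X → . L B], [X → L . B] }  — shift
  I7: { [B → X . b C] }  — shift
  I8: { [C → b .] }  — reduce
  I9: { [B → X b . C], [C → . b] }  — shift
  I10: { [B → X b C .] }  — reduce
  I11: { [X → L B .] }  — reduce
  I12: { [B → C b .] }  — reduce
  I13: { [B → * d .] }  — reduce

Every state is either a pure shift/goto state or contains exactly one complete item and nothing to shift — no conflicts. The grammar is LR(0).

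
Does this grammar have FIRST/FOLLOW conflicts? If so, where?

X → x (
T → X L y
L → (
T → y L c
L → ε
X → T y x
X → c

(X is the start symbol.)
No FIRST/FOLLOW conflicts.

A FIRST/FOLLOW conflict occurs when a non-terminal N has a nullable alternative N → β (β ⇒* ε) and another alternative N → α with FIRST(α) ∩ FOLLOW(N) ≠ ∅: on such a lookahead the parser cannot decide between expanding α and letting N vanish via β.

Nullable non-terminals: L.

L: nullable alternative(s) L → ε; FOLLOW(L) = { 'c', 'y' }
  L → (: FIRST \ {ε} = { '(' } — disjoint from FOLLOW(L)
  L → ε: FIRST \ {ε} = { } — this is the only nullable alternative, skip

T, X have no nullable alternative, so no FIRST/FOLLOW check is needed there.

No FIRST/FOLLOW conflicts found.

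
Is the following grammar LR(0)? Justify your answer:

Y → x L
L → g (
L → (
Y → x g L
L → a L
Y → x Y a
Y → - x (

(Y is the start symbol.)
A grammar is LR(0) if no state in the canonical LR(0) collection has:
  - both a shift item (dot before a terminal) and a complete item (shift-reduce conflict), or
  - two or more complete items (reduce-reduce conflict; the accept item [Y' → Y .] counts as a complete item here).

Augment with Y' → Y and build the canonical LR(0) collection (I0 = CLOSURE({[Y' → . Y]}), then GOTO on every symbol after a dot until no new states appear). It has 17 states:
  I0: { [Y → . - x (], [Y → . x L], [Y → . x Y a], [Y → . x g L], [Y' → . Y] }  — shift
  I1: { [Y → - . x (] }  — shift
  I2: { [Y' → Y .] }  — accept
  I3: { [L → . (], [L → . a L], [L → . g (], [Y → . - x (], [Y → . x L], [Y → . x Y a], [Y → . x g L], [Y → x . L], [Y → x . Y a], [Y → x . g L] }  — shift
  I4: { [L → ( .] }  — reduce
  I5: { [Y → x L .] }  — reduce
  I6: { [Y → x Y . a] }  — shift
  I7: { [L → . (], [L → . a L], [L → . g (], [L → a . L] }  — shift
  I8: { [L → . (], [L → . a L], [L → . g (], [L → g . (], [Y → x g . L] }  — shift
  I9: { [L → ( .], [L → g ( .] }  — 2 reduces
  I10: { [Y → x g L .] }  — reduce
  I11: { [L → g . (] }  — shift
  I12: { [L → g ( .] }  — reduce
  I13: { [L → a L .] }  — reduce
  I14: { [Y → x Y a .] }  — reduce
  I15: { [Y → - x . (] }  — shift
  I16: { [Y → - x ( .] }  — reduce

Conflict in state I9:
  Reduce-reduce conflict: [L → ( .] and [L → g ( .]
So the grammar is NOT LR(0).

Answer: No. Reduce-reduce conflict: [L → ( .] and [L → g ( .]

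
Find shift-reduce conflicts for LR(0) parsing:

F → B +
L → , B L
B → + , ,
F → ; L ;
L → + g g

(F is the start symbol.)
A shift-reduce conflict occurs when an LR(0) state has both:
  - a complete (reduce) item [A → α .] (dot at the end), and
  - a shift item [B → β . c γ] (dot before a terminal).

Augment with F' → F and build the canonical LR(0) collection (I0 = CLOSURE({[F' → . F]}), then GOTO on every symbol after a dot until no new states appear). It has 16 states:
  I0: { [B → . + , ,], [F → . ; L ;], [F → . B +], [F' → . F] }  — shift
  I1: { [B → + . , ,] }  — shift
  I2: { [F → ; . L ;], [L → . + g g], [L → . , B L] }  — shift
  I3: { [F → B . +] }  — shift
  I4: { [F' → F .] }  — accept
  I5: { [F → B + .] }  — reduce
  I6: { [L → + . g g] }  — shift
  I7: { [B → . + , ,], [L → , . B L] }  — shift
  I8: { [F → ; L . ;] }  — shift
  I9: { [F → ; L ; .] }  — reduce
  I10: { [L → , B . L], [L → . + g g], [L → . , B L] }  — shift
  I11: { [L → , B L .] }  — reduce
  I12: { [L → + g . g] }  — shift
  I13: { [L → + g g .] }  — reduce
  I14: { [B → + , . ,] }  — shift
  I15: { [B → + , , .] }  — reduce

No state contains both a complete item and a shift item.

Answer: No shift-reduce conflicts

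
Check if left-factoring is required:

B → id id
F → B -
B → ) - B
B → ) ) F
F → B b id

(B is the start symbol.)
Yes, B has productions with common prefix ')'; F has productions with common prefix 'B'

Left-factoring is needed when two productions for the same non-terminal
share a common prefix on the right-hand side.

Productions for B:
  B → id id
  B → ) - B
  B → ) ) F
Productions for F:
  F → B -
  F → B b id

Found common prefix ')' in productions for B
Found common prefix 'B' in productions for F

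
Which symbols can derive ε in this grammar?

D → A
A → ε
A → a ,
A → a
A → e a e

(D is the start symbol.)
{ 'A', 'D' }

ε-productions: A → ε
So A is immediately nullable.
D → A: every symbol on the right is nullable, so D is nullable too.
Every non-terminal is now nullable.
Nullable = { 'A', 'D' }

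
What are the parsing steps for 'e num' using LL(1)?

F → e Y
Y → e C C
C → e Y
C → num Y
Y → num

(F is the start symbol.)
LL(1) parsing maintains a stack (initially the start symbol over $) and the input. At each step: if the stack top is a terminal, match it against the current input token; if it is a non-terminal N, replace it with the RHS of M[N, lookahead] (the unique production whose predict set contains the lookahead).

Stack is shown with the top on the left.

Stack  Input    Action
----------------------
F $    e num $  output F → e Y
e Y $  e num $  match 'e'
Y $    num $    output Y → num
num $  num $    match 'num'
$      $        accept

The string is accepted.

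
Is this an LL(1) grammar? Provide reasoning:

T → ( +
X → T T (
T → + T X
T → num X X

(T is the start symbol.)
For T:
  PREDICT(T → '(' '+') = { '(' }
  PREDICT(T → '+' T X) = { '+' }
  PREDICT(T → num X X) = { 'num' }
X has a single production, so nothing to check there.

All predict sets are disjoint. The grammar IS LL(1).

Answer: Yes, the grammar is LL(1).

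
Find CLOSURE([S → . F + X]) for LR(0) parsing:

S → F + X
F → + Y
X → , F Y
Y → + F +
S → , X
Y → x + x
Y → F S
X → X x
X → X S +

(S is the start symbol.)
To compute CLOSURE, for each item [A → α.Bβ] where B is a non-terminal, add [B → .γ] for all productions B → γ; repeat for the newly added items until nothing changes.

Start with: [S → . F + X]
  [S → . F + X] has the dot before F: add [F → . + Y]
No further items can be added.

CLOSURE = { [F → . + Y], [S → . F + X] }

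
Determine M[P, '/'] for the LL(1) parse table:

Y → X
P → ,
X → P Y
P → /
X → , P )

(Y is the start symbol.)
To find M[P, '/'], we find productions for P where '/' is in the predict set (PREDICT(N → α) = (FIRST(α) \ {ε}) ∪ (FOLLOW(N) if α ⇒* ε)).

P → ,: PREDICT = { ',' }
P → /: PREDICT = { '/' }
  '/' is in predict set, so this production goes in M[P, '/']

M[P, '/'] = P → /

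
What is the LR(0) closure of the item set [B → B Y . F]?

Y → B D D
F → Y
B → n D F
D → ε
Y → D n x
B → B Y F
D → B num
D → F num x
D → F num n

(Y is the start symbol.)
{ [B → . B Y F], [B → . n D F], [B → B Y . F], [D → . B num], [D → . F num n], [D → . F num x], [D → .], [F → . Y], [Y → . B D D], [Y → . D n x] }

Start with: [B → B Y . F]
  [B → B Y . F] has the dot before F: add [F → . Y]
  [F → . Y] has the dot before Y: add [Y → . B D D], [Y → . D n x]
  [Y → . B D D] has the dot before B: add [B → . n D F], [B → . B Y F]
  [Y → . D n x] has the dot before D: add [D → .], [D → . B num], [D → . F num x], [D → . F num n]
No further items can be added.

CLOSURE = { [B → . B Y F], [B → . n D F], [B → B Y . F], [D → . B num], [D → . F num n], [D → . F num x], [D → .], [F → . Y], [Y → . B D D], [Y → . D n x] }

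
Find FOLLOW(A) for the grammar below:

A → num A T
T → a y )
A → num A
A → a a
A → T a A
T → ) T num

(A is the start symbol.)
A is the start symbol, so $ ∈ FOLLOW(A).
In A → num A T: A is followed by T, add FIRST(T) \ {ε} = { ')', 'a' }
In A → num A: A is at the end; this adds FOLLOW(A) to itself — nothing new
In A → T a A: A is at the end; this adds FOLLOW(A) to itself — nothing new

Taking the union: FOLLOW(A) = { $, ')', 'a' }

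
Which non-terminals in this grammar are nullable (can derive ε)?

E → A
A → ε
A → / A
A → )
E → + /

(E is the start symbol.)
{ 'A', 'E' }

A non-terminal is nullable if it can derive ε (the empty string): either it has an ε-production, or it has a production whose right-hand side consists entirely of nullable non-terminals.

ε-productions: A → ε
So A is immediately nullable.
E → A: every symbol on the right is nullable, so E is nullable too.
Every non-terminal is now nullable.
Nullable = { 'A', 'E' }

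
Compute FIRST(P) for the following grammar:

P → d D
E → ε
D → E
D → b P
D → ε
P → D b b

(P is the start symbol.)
FIRST sets of the other non-terminals involved (by the same procedure, iterated to a fixed point):
  FIRST(D) = { 'b', ε }

From P → d D:
  - d is a terminal: add 'd' and stop
From P → D b b:
  - D is a non-terminal: add FIRST(D) \ {ε} = { 'b' }
    D is nullable, so continue to the next symbol
  - b is a terminal: add 'b' and stop

Collecting: FIRST(P) = { 'b', 'd' }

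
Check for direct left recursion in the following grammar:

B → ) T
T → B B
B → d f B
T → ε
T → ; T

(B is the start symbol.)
No direct left recursion

Direct left recursion occurs when N → N α for some non-terminal N (the right-hand side begins with the left-hand side itself).

B → ) T: starts with ')'
T → B B: starts with B
B → d f B: starts with d
T → ε: starts with ε
T → ; T: starts with ';'

No direct left recursion found.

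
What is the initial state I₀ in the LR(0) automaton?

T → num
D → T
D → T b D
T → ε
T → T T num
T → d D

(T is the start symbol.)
First, augment the grammar with T' → T
I₀ = CLOSURE({ [T' → . T] }):
  [T' → . T] has the dot before T: add [T → . num], [T → .], [T → . T T num], [T → . d D]
No further items can be added.

I₀ = { [T → . T T num], [T → . d D], [T → . num], [T → .], [T' → . T] }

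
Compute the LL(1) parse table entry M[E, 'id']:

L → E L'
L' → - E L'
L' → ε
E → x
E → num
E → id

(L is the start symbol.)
E → id

To find M[E, 'id'], we find productions for E where 'id' is in the predict set (PREDICT(N → α) = (FIRST(α) \ {ε}) ∪ (FOLLOW(N) if α ⇒* ε)).

E → x: PREDICT = { 'x' }
E → num: PREDICT = { 'num' }
E → id: PREDICT = { 'id' }
  'id' is in predict set, so this production goes in M[E, 'id']

M[E, 'id'] = E → id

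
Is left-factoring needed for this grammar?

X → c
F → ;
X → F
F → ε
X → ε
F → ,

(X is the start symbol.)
Left-factoring is needed when two productions for the same non-terminal
share a common prefix on the right-hand side.

Productions for X:
  X → c
  X → F
  X → ε
Productions for F:
  F → ;
  F → ε
  F → ,

No common prefixes found.

Answer: No, left-factoring is not needed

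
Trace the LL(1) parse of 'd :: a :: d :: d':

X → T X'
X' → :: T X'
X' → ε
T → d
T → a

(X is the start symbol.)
LL(1) parsing maintains a stack (initially the start symbol over $) and the input. At each step: if the stack top is a terminal, match it against the current input token; if it is a non-terminal N, replace it with the RHS of M[N, lookahead] (the unique production whose predict set contains the lookahead).

Stack is shown with the top on the left.

Stack      Input               Action
-------------------------------------
X $        d :: a :: d :: d $  output X → T X'
T X' $     d :: a :: d :: d $  output T → d
d X' $     d :: a :: d :: d $  match 'd'
X' $       :: a :: d :: d $    output X' → :: T X'
:: T X' $  :: a :: d :: d $    match '::'
T X' $     a :: d :: d $       output T → a
a X' $     a :: d :: d $       match 'a'
X' $       :: d :: d $         output X' → :: T X'
:: T X' $  :: d :: d $         match '::'
T X' $     d :: d $            output T → d
d X' $     d :: d $            match 'd'
X' $       :: d $              output X' → :: T X'
:: T X' $  :: d $              match '::'
T X' $     d $                 output T → d
d X' $     d $                 match 'd'
X' $       $                   output X' → ε
$          $                   accept

The string is accepted.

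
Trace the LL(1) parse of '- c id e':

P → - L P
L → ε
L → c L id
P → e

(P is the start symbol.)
LL(1) parsing maintains a stack (initially the start symbol over $) and the input. At each step: if the stack top is a terminal, match it against the current input token; if it is a non-terminal N, replace it with the RHS of M[N, lookahead] (the unique production whose predict set contains the lookahead).

Stack is shown with the top on the left.

Stack       Input       Action
------------------------------
P $         - c id e $  output P → - L P
- L P $     - c id e $  match '-'
L P $       c id e $    output L → c L id
c L id P $  c id e $    match 'c'
L id P $    id e $      output L → ε
id P $      id e $      match 'id'
P $         e $         output P → e
e $         e $         match 'e'
$           $           accept

The string is accepted.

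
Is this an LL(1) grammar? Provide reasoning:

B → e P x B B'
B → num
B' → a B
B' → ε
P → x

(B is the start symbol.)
A grammar is LL(1) if for each non-terminal N with multiple productions, the predict sets of those productions are pairwise disjoint, where PREDICT(N → α) = (FIRST(α) \ {ε}) ∪ (FOLLOW(N) if α ⇒* ε).

Relevant sets:
  FOLLOW(B') = { $, 'a' }

For B:
  PREDICT(B → e P x B B') = { 'e' }
  PREDICT(B → num) = { 'num' }
For B':
  PREDICT(B' → a B) = { 'a' }
  PREDICT(B' → ε) = { $, 'a' }
P has a single production, so nothing to check there.

Conflict found: Predict set conflict for B': { 'a' }
The grammar is NOT LL(1).

Answer: No. Predict set conflict for B': { 'a' }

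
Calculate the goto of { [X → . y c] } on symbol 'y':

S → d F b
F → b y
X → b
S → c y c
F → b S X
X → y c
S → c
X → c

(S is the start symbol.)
{ [X → y . c] }

GOTO(I, 'y') = CLOSURE({ [A → αX.β] : [A → α.Xβ] ∈ I, X = 'y' })

Items with dot before 'y', with the dot advanced:
  [X → . y c] → [X → y . c]
Closure adds nothing (no advanced item has the dot before a non-terminal).

GOTO = { [X → y . c] }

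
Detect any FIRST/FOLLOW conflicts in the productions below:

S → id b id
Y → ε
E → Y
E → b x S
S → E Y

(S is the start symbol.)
Nullable non-terminals: E, S, Y.
FIRST sets used below: FIRST(Y) = { ε }, FIRST(E) = { 'b', ε }

E: nullable alternative(s) E → Y; FOLLOW(E) = { $ }
  E → Y: FIRST \ {ε} = { } — this is the only nullable alternative, skip
  E → b x S: FIRST \ {ε} = { 'b' } — disjoint from FOLLOW(E)

S: nullable alternative(s) S → E Y; FOLLOW(S) = { $ }
  S → id b id: FIRST \ {ε} = { 'id' } — disjoint from FOLLOW(S)
  S → E Y: FIRST \ {ε} = { 'b' } — this is the only nullable alternative, skip
Y has a nullable alternative but only one production, so nothing to check.

No FIRST/FOLLOW conflicts found.

Answer: No FIRST/FOLLOW conflicts.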